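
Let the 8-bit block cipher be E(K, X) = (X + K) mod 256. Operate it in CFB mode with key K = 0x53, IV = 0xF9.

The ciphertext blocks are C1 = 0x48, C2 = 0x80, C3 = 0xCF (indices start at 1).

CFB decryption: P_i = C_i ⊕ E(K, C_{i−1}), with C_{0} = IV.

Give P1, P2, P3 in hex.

P1: E(K, 0xF9) = 0x4C; 0x48 ⊕ 0x4C = 0x04.
P2: E(K, 0x48) = 0x9B; 0x80 ⊕ 0x9B = 0x1B.
P3: E(K, 0x80) = 0xD3; 0xCF ⊕ 0xD3 = 0x1C.

P1 = 0x04, P2 = 0x1B, P3 = 0x1C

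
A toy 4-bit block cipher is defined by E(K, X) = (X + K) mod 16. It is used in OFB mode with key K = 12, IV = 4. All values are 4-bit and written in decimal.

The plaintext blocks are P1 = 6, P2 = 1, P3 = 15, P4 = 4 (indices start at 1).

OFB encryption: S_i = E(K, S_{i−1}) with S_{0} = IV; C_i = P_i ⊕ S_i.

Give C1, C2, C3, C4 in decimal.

C1 = 6, C2 = 13, C3 = 7, C4 = 0

C1: S = E(K, 4) = 0; 6 ⊕ 0 = 6.
C2: S = E(K, 0) = 12; 1 ⊕ 12 = 13.
C3: S = E(K, 12) = 8; 15 ⊕ 8 = 7.
C4: S = E(K, 8) = 4; 4 ⊕ 4 = 0.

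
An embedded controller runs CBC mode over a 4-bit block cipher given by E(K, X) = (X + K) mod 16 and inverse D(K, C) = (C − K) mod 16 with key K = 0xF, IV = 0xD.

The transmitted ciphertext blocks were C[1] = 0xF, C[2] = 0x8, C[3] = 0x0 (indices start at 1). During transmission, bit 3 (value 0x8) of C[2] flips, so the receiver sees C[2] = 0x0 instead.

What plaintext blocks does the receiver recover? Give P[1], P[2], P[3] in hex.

CBC decryption: P_i = D(K, C_i) ⊕ C_{i−1}, with C_{0} = IV.
Only C[2] changed, to 0x0. In CBC, a change in C_i garbles P_i and flips the same bit in P_{i+1}. Decrypting the received ciphertext:
P[1]: D(K, 0xF) = 0x0; 0x0 ⊕ 0xD = 0xD.
P[2]: D(K, 0x0) = 0x1; 0x1 ⊕ 0xF = 0xE.
P[3]: D(K, 0x0) = 0x1; 0x1 ⊕ 0x0 = 0x1.
Blocks that differ from the original plaintext: P[2], P[3].

P[1] = 0xD, P[2] = 0xE, P[3] = 0x1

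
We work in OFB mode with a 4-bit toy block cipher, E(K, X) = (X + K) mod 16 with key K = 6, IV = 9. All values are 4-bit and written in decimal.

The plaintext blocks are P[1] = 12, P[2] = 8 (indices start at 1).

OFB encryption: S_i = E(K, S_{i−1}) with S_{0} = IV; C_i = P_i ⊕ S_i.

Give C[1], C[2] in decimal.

C[1] = 3, C[2] = 13

C[1]: S = E(K, 9) = 15; 12 ⊕ 15 = 3.
C[2]: S = E(K, 15) = 5; 8 ⊕ 5 = 13.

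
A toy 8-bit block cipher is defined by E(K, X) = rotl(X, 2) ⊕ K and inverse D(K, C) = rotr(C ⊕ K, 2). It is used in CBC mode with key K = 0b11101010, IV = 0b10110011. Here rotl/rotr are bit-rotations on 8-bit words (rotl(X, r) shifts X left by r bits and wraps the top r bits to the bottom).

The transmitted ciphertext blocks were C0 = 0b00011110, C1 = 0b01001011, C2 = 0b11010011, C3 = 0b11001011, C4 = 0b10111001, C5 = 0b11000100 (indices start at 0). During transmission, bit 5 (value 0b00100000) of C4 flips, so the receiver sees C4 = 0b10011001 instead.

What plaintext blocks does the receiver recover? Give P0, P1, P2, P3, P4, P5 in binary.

P0 = 0b10001110, P1 = 0b01110110, P2 = 0b00000101, P3 = 0b10011011, P4 = 0b00010111, P5 = 0b00010010

CBC decryption: P_i = D(K, C_i) ⊕ C_{i−1}, with C_{−1} = IV.
Only C4 changed, to 0b10011001. In CBC, a change in C_i garbles P_i and flips the same bit in P_{i+1}. Decrypting the received ciphertext:
P0: D(K, 0b00011110) = 0b00111101; 0b00111101 ⊕ 0b10110011 = 0b10001110.
P1: D(K, 0b01001011) = 0b01101000; 0b01101000 ⊕ 0b00011110 = 0b01110110.
P2: D(K, 0b11010011) = 0b01001110; 0b01001110 ⊕ 0b01001011 = 0b00000101.
P3: D(K, 0b11001011) = 0b01001000; 0b01001000 ⊕ 0b11010011 = 0b10011011.
P4: D(K, 0b10011001) = 0b11011100; 0b11011100 ⊕ 0b11001011 = 0b00010111.
P5: D(K, 0b11000100) = 0b10001011; 0b10001011 ⊕ 0b10011001 = 0b00010010.
Blocks that differ from the original plaintext: P4, P5.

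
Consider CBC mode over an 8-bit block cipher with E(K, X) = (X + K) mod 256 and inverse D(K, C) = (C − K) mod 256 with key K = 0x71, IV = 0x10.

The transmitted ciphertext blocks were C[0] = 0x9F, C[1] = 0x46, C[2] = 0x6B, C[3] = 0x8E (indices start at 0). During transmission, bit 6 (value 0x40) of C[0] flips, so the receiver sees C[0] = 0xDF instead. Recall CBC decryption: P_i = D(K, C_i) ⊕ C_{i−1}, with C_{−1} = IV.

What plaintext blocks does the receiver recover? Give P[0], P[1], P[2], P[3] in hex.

P[0] = 0x7E, P[1] = 0x0A, P[2] = 0xBC, P[3] = 0x76

Only C[0] changed, to 0xDF. In CBC, a change in C_i garbles P_i and flips the same bit in P_{i+1}. Decrypting the received ciphertext:
P[0]: D(K, 0xDF) = 0x6E; 0x6E ⊕ 0x10 = 0x7E.
P[1]: D(K, 0x46) = 0xD5; 0xD5 ⊕ 0xDF = 0x0A.
P[2]: D(K, 0x6B) = 0xFA; 0xFA ⊕ 0x46 = 0xBC.
P[3]: D(K, 0x8E) = 0x1D; 0x1D ⊕ 0x6B = 0x76.
Blocks that differ from the original plaintext: P[0], P[1].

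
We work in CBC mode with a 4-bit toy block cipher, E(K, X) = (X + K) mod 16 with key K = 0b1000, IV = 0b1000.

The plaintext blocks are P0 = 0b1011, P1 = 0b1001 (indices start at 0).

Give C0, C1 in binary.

C0 = 0b1011, C1 = 0b1010

CBC encryption: C_i = E(K, P_i ⊕ C_{i−1}), with C_{−1} = IV.
C0: P0 ⊕ 0b1000 = 0b0011; E(K, 0b0011) = 0b1011.
C1: P1 ⊕ 0b1011 = 0b0010; E(K, 0b0010) = 0b1010.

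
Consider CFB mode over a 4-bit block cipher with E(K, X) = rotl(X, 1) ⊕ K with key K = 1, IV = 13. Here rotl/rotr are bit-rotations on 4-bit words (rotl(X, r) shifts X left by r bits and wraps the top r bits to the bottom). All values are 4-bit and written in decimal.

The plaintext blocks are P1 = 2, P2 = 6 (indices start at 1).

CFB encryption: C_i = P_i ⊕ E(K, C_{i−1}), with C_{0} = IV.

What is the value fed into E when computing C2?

C1: E(K, 13) = 10; 2 ⊕ 10 = 8.
C2: E(K, 8) = 0; 6 ⊕ 0 = 6.
So the input to E for block 2 is 8.

8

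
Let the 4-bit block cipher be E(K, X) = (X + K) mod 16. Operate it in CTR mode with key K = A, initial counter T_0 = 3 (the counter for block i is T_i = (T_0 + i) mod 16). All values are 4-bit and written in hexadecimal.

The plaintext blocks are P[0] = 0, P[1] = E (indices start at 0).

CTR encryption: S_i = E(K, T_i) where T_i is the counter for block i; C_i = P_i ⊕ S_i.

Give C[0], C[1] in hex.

C[0]: T = 3, S = E(K, T) = D; 0 ⊕ D = D.
C[1]: T = 4, S = E(K, T) = E; E ⊕ E = 0.

C[0] = D, C[1] = 0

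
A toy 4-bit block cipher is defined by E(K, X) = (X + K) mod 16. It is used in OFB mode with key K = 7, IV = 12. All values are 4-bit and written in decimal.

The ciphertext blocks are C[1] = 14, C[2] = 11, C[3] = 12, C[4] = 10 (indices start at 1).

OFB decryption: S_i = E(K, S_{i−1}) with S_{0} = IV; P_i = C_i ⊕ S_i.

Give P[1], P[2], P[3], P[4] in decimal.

P[1]: S = E(K, 12) = 3; 14 ⊕ 3 = 13.
P[2]: S = E(K, 3) = 10; 11 ⊕ 10 = 1.
P[3]: S = E(K, 10) = 1; 12 ⊕ 1 = 13.
P[4]: S = E(K, 1) = 8; 10 ⊕ 8 = 2.

P[1] = 13, P[2] = 1, P[3] = 13, P[4] = 2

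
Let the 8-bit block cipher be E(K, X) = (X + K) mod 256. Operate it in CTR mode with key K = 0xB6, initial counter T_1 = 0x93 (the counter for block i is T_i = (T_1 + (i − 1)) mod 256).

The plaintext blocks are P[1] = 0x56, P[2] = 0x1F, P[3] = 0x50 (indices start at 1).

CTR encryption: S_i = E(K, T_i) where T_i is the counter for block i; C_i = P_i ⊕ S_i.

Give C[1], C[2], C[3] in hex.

C[1]: T = 0x93, S = E(K, T) = 0x49; 0x56 ⊕ 0x49 = 0x1F.
C[2]: T = 0x94, S = E(K, T) = 0x4A; 0x1F ⊕ 0x4A = 0x55.
C[3]: T = 0x95, S = E(K, T) = 0x4B; 0x50 ⊕ 0x4B = 0x1B.

C[1] = 0x1F, C[2] = 0x55, C[3] = 0x1B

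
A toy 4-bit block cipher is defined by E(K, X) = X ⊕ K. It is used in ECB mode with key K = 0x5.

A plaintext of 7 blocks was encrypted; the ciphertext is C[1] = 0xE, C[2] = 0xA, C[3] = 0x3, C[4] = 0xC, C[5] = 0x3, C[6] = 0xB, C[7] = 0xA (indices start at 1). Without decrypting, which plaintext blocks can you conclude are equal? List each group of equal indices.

ECB encrypts each block independently with the same key, so equal ciphertext blocks imply equal plaintext blocks.
C[2] = C[7] = 0xA, so P[2] = P[7].
C[3] = C[5] = 0x3, so P[3] = P[5].

P[2] = P[7]; P[3] = P[5]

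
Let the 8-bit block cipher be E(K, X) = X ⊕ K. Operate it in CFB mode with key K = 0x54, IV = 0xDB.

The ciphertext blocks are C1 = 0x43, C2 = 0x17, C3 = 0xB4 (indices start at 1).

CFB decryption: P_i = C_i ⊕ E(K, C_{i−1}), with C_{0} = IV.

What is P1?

P1 = 0xCC

P1: E(K, 0xDB) = 0x8F; 0x43 ⊕ 0x8F = 0xCC.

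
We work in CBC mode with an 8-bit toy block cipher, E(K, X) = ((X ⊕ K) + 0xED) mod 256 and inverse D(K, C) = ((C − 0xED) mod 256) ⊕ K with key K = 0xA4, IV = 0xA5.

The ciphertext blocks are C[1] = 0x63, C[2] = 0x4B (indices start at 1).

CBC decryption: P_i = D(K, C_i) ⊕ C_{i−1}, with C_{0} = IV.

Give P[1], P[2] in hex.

P[1] = 0x77, P[2] = 0x99

P[1]: D(K, 0x63) = 0xD2; 0xD2 ⊕ 0xA5 = 0x77.
P[2]: D(K, 0x4B) = 0xFA; 0xFA ⊕ 0x63 = 0x99.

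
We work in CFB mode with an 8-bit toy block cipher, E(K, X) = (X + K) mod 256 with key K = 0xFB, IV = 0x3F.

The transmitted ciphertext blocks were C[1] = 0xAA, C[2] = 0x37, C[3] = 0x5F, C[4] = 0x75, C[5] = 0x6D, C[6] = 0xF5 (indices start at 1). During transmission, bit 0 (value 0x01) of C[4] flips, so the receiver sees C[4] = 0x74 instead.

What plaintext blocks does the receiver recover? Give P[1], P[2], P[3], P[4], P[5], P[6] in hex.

CFB decryption: P_i = C_i ⊕ E(K, C_{i−1}), with C_{0} = IV.
Only C[4] changed, to 0x74. In CFB, a change in C_i flips the same bit in P_i and garbles P_{i+1}. Decrypting the received ciphertext:
P[1]: E(K, 0x3F) = 0x3A; 0xAA ⊕ 0x3A = 0x90.
P[2]: E(K, 0xAA) = 0xA5; 0x37 ⊕ 0xA5 = 0x92.
P[3]: E(K, 0x37) = 0x32; 0x5F ⊕ 0x32 = 0x6D.
P[4]: E(K, 0x5F) = 0x5A; 0x74 ⊕ 0x5A = 0x2E.
P[5]: E(K, 0x74) = 0x6F; 0x6D ⊕ 0x6F = 0x02.
P[6]: E(K, 0x6D) = 0x68; 0xF5 ⊕ 0x68 = 0x9D.
Blocks that differ from the original plaintext: P[4], P[5].

P[1] = 0x90, P[2] = 0x92, P[3] = 0x6D, P[4] = 0x2E, P[5] = 0x02, P[6] = 0x9D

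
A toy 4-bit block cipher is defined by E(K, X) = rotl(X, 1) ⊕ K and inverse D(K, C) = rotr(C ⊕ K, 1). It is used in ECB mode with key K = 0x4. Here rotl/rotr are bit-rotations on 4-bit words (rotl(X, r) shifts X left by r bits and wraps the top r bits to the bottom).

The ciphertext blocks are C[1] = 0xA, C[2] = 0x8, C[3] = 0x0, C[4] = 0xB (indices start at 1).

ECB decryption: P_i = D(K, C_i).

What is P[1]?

P[1] = 0x7

P[1]: D(K, 0xA) = 0x7.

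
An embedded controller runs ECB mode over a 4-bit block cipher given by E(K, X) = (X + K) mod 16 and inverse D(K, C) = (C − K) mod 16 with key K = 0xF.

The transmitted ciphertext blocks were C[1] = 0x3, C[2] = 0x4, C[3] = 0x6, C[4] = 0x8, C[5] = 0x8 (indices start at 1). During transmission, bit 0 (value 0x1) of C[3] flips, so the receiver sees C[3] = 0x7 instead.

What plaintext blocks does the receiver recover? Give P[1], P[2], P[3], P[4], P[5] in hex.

ECB decryption: P_i = D(K, C_i).
Only C[3] changed, to 0x7. In ECB, a change in C_i affects only P_i. Decrypting the received ciphertext:
P[1]: D(K, 0x3) = 0x4.
P[2]: D(K, 0x4) = 0x5.
P[3]: D(K, 0x7) = 0x8.
P[4]: D(K, 0x8) = 0x9.
P[5]: D(K, 0x8) = 0x9.
Blocks that differ from the original plaintext: P[3].

P[1] = 0x4, P[2] = 0x5, P[3] = 0x8, P[4] = 0x9, P[5] = 0x9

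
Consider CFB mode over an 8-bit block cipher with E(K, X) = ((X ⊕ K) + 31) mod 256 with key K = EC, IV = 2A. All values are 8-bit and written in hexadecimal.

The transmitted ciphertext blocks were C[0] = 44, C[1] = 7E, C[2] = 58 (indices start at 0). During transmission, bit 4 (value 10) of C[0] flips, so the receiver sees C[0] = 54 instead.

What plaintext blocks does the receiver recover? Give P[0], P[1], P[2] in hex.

CFB decryption: P_i = C_i ⊕ E(K, C_{i−1}), with C_{−1} = IV.
Only C[0] changed, to 54. In CFB, a change in C_i flips the same bit in P_i and garbles P_{i+1}. Decrypting the received ciphertext:
P[0]: E(K, 2A) = F7; 54 ⊕ F7 = A3.
P[1]: E(K, 54) = E9; 7E ⊕ E9 = 97.
P[2]: E(K, 7E) = C3; 58 ⊕ C3 = 9B.
Blocks that differ from the original plaintext: P[0], P[1].

P[0] = A3, P[1] = 97, P[2] = 9B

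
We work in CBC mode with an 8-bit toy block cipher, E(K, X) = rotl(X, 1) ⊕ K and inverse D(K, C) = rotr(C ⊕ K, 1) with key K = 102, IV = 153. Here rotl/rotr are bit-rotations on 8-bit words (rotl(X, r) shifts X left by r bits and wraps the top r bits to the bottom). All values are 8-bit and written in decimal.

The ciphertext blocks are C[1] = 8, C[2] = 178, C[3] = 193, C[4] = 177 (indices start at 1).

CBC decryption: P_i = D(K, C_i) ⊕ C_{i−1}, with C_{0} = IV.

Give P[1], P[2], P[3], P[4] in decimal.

P[1]: D(K, 8) = 55; 55 ⊕ 153 = 174.
P[2]: D(K, 178) = 106; 106 ⊕ 8 = 98.
P[3]: D(K, 193) = 211; 211 ⊕ 178 = 97.
P[4]: D(K, 177) = 235; 235 ⊕ 193 = 42.

P[1] = 174, P[2] = 98, P[3] = 97, P[4] = 42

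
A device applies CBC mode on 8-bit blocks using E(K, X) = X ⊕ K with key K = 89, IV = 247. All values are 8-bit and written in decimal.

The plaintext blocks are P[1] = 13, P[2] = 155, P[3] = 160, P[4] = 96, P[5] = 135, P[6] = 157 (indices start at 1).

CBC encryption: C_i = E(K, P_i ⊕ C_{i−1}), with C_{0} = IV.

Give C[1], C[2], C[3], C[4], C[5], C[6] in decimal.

C[1]: P[1] ⊕ 247 = 250; E(K, 250) = 163.
C[2]: P[2] ⊕ 163 = 56; E(K, 56) = 97.
C[3]: P[3] ⊕ 97 = 193; E(K, 193) = 152.
C[4]: P[4] ⊕ 152 = 248; E(K, 248) = 161.
C[5]: P[5] ⊕ 161 = 38; E(K, 38) = 127.
C[6]: P[6] ⊕ 127 = 226; E(K, 226) = 187.

C[1] = 163, C[2] = 97, C[3] = 152, C[4] = 161, C[5] = 127, C[6] = 187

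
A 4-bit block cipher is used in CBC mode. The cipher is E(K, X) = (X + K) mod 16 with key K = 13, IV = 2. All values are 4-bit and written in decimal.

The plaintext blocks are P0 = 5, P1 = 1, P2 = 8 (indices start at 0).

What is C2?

CBC encryption: C_i = E(K, P_i ⊕ C_{i−1}), with C_{−1} = IV.
C0: P0 ⊕ 2 = 7; E(K, 7) = 4.
C1: P1 ⊕ 4 = 5; E(K, 5) = 2.
C2: P2 ⊕ 2 = 10; E(K, 10) = 7.

C2 = 7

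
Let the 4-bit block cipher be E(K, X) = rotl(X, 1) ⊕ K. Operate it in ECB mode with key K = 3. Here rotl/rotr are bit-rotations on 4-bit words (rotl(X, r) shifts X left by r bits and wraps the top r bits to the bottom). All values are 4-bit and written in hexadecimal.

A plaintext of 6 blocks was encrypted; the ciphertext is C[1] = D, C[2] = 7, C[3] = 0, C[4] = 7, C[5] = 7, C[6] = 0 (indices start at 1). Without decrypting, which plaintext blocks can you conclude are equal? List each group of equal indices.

ECB encrypts each block independently with the same key, so equal ciphertext blocks imply equal plaintext blocks.
C[2] = C[4] = C[5] = 7, so P[2] = P[4] = P[5].
C[3] = C[6] = 0, so P[3] = P[6].

P[2] = P[4] = P[5]; P[3] = P[6]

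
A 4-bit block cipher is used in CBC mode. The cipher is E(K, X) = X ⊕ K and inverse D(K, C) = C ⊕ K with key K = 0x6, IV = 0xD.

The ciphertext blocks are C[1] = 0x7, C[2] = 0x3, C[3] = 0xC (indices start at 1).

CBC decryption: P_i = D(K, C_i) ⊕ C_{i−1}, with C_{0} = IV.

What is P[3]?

P[3] = 0x9

P[3]: D(K, 0xC) = 0xA; 0xA ⊕ 0x3 = 0x9.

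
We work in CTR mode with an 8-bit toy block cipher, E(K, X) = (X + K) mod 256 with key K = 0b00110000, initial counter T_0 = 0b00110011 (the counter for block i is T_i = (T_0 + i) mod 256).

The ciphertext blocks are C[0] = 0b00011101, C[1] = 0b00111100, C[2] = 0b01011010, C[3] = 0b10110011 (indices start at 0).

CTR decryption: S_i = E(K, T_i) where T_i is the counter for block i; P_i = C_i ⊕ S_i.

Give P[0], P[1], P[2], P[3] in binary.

P[0] = 0b01111110, P[1] = 0b01011000, P[2] = 0b00111111, P[3] = 0b11010101

P[0]: T = 0b00110011, S = E(K, T) = 0b01100011; 0b00011101 ⊕ 0b01100011 = 0b01111110.
P[1]: T = 0b00110100, S = E(K, T) = 0b01100100; 0b00111100 ⊕ 0b01100100 = 0b01011000.
P[2]: T = 0b00110101, S = E(K, T) = 0b01100101; 0b01011010 ⊕ 0b01100101 = 0b00111111.
P[3]: T = 0b00110110, S = E(K, T) = 0b01100110; 0b10110011 ⊕ 0b01100110 = 0b11010101.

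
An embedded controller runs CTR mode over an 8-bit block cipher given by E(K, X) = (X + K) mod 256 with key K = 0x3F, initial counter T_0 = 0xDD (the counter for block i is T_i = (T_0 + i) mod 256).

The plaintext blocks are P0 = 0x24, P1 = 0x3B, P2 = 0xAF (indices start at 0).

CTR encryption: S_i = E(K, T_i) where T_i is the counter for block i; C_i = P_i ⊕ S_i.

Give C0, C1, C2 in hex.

C0 = 0x38, C1 = 0x26, C2 = 0xB1

C0: T = 0xDD, S = E(K, T) = 0x1C; 0x24 ⊕ 0x1C = 0x38.
C1: T = 0xDE, S = E(K, T) = 0x1D; 0x3B ⊕ 0x1D = 0x26.
C2: T = 0xDF, S = E(K, T) = 0x1E; 0xAF ⊕ 0x1E = 0xB1.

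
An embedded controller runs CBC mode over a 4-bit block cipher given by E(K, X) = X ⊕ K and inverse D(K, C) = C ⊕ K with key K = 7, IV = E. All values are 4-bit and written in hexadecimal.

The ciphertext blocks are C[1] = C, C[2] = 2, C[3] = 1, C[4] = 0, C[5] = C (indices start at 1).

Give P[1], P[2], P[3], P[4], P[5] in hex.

CBC decryption: P_i = D(K, C_i) ⊕ C_{i−1}, with C_{0} = IV.
P[1]: D(K, C) = B; B ⊕ E = 5.
P[2]: D(K, 2) = 5; 5 ⊕ C = 9.
P[3]: D(K, 1) = 6; 6 ⊕ 2 = 4.
P[4]: D(K, 0) = 7; 7 ⊕ 1 = 6.
P[5]: D(K, C) = B; B ⊕ 0 = B.

P[1] = 5, P[2] = 9, P[3] = 4, P[4] = 6, P[5] = B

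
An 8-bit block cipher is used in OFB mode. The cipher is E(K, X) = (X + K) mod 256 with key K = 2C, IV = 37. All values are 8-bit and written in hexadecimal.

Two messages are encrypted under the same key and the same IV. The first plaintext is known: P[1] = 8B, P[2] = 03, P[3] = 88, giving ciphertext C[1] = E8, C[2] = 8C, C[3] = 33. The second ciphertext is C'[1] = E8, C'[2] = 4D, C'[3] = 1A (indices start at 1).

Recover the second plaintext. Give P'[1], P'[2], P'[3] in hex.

In OFB with a reused IV, both messages share the same keystream S_i, so C_i ⊕ C'_i = P_i ⊕ P'_i and thus P'_i = P_i ⊕ C_i ⊕ C'_i.
P'[1]: 8B ⊕ E8 ⊕ E8 = 8B.
P'[2]: 03 ⊕ 8C ⊕ 4D = C2.
P'[3]: 88 ⊕ 33 ⊕ 1A = A1.

P'[1] = 8B, P'[2] = C2, P'[3] = A1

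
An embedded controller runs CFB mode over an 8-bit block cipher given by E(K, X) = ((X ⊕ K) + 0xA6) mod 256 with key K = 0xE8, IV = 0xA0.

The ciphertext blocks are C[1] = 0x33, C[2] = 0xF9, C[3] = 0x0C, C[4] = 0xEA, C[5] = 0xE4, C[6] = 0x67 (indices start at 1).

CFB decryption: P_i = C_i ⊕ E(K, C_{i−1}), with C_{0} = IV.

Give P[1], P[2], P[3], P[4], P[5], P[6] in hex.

P[1] = 0xDD, P[2] = 0x78, P[3] = 0xBB, P[4] = 0x60, P[5] = 0x4C, P[6] = 0xD5

P[1]: E(K, 0xA0) = 0xEE; 0x33 ⊕ 0xEE = 0xDD.
P[2]: E(K, 0x33) = 0x81; 0xF9 ⊕ 0x81 = 0x78.
P[3]: E(K, 0xF9) = 0xB7; 0x0C ⊕ 0xB7 = 0xBB.
P[4]: E(K, 0x0C) = 0x8A; 0xEA ⊕ 0x8A = 0x60.
P[5]: E(K, 0xEA) = 0xA8; 0xE4 ⊕ 0xA8 = 0x4C.
P[6]: E(K, 0xE4) = 0xB2; 0x67 ⊕ 0xB2 = 0xD5.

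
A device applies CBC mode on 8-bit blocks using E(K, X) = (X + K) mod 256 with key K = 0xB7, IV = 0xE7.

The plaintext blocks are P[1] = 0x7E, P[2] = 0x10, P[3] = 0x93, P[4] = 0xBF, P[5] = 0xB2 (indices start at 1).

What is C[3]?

CBC encryption: C_i = E(K, P_i ⊕ C_{i−1}), with C_{0} = IV.
C[1]: P[1] ⊕ 0xE7 = 0x99; E(K, 0x99) = 0x50.
C[2]: P[2] ⊕ 0x50 = 0x40; E(K, 0x40) = 0xF7.
C[3]: P[3] ⊕ 0xF7 = 0x64; E(K, 0x64) = 0x1B.

C[3] = 0x1B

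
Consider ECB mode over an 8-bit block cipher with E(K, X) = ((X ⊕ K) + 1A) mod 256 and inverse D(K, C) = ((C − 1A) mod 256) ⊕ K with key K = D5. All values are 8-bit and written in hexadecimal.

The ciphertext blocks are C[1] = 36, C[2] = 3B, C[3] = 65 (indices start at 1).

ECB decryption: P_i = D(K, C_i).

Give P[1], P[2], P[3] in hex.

P[1] = C9, P[2] = F4, P[3] = 9E

P[1]: D(K, 36) = C9.
P[2]: D(K, 3B) = F4.
P[3]: D(K, 65) = 9E.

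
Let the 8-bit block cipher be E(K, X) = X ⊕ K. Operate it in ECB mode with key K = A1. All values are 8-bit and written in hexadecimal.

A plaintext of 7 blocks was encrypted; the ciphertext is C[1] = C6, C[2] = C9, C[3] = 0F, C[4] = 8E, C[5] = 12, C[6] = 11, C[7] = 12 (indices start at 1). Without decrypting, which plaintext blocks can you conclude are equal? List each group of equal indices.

ECB encrypts each block independently with the same key, so equal ciphertext blocks imply equal plaintext blocks.
C[5] = C[7] = 12, so P[5] = P[7].

P[5] = P[7]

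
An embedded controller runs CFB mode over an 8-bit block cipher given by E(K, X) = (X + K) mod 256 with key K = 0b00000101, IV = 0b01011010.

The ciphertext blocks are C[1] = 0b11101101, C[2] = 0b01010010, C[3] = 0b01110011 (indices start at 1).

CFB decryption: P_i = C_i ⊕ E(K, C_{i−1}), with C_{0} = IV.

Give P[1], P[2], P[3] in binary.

P[1] = 0b10110010, P[2] = 0b10100000, P[3] = 0b00100100

P[1]: E(K, 0b01011010) = 0b01011111; 0b11101101 ⊕ 0b01011111 = 0b10110010.
P[2]: E(K, 0b11101101) = 0b11110010; 0b01010010 ⊕ 0b11110010 = 0b10100000.
P[3]: E(K, 0b01010010) = 0b01010111; 0b01110011 ⊕ 0b01010111 = 0b00100100.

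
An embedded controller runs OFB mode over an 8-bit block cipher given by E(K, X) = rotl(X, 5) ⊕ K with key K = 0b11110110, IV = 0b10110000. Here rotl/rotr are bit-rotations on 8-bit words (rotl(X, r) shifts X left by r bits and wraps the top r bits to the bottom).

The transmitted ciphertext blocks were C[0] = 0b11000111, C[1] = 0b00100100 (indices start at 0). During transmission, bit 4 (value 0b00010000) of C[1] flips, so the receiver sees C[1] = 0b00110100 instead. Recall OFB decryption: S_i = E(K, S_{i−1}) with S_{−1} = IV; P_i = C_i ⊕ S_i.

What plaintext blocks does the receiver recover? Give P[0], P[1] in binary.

Only C[1] changed, to 0b00110100. In OFB, a change in C_i flips the same bit in P_i only; the keystream is unaffected. Decrypting the received ciphertext:
P[0]: S = E(K, 0b10110000) = 0b11100000; 0b11000111 ⊕ 0b11100000 = 0b00100111.
P[1]: S = E(K, 0b11100000) = 0b11101010; 0b00110100 ⊕ 0b11101010 = 0b11011110.
Blocks that differ from the original plaintext: P[1].

P[0] = 0b00100111, P[1] = 0b11011110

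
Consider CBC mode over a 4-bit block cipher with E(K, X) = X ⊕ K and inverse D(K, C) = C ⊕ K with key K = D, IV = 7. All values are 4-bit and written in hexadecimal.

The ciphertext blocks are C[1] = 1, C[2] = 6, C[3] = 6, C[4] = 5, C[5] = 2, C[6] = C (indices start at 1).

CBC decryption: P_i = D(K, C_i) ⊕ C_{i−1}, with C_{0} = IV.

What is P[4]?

P[4] = E

P[4]: D(K, 5) = 8; 8 ⊕ 6 = E.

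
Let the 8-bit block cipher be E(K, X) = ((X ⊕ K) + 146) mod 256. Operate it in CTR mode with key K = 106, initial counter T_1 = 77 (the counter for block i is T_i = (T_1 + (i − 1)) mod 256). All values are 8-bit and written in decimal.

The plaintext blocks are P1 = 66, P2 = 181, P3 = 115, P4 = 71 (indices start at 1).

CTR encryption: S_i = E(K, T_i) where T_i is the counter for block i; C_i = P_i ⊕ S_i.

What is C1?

C1: T = 77, S = E(K, T) = 185; 66 ⊕ 185 = 251.

C1 = 251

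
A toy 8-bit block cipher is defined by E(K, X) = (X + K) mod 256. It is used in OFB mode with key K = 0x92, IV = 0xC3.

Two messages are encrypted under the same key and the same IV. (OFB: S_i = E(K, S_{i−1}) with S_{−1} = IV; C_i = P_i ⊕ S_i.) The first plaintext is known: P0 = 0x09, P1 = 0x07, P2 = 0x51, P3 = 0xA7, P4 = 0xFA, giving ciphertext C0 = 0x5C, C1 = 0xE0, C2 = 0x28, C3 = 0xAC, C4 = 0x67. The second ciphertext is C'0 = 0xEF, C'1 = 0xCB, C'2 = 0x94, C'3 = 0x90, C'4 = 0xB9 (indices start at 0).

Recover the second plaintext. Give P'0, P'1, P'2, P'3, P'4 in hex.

In OFB with a reused IV, both messages share the same keystream S_i, so C_i ⊕ C'_i = P_i ⊕ P'_i and thus P'_i = P_i ⊕ C_i ⊕ C'_i.
P'0: 0x09 ⊕ 0x5C ⊕ 0xEF = 0xBA.
P'1: 0x07 ⊕ 0xE0 ⊕ 0xCB = 0x2C.
P'2: 0x51 ⊕ 0x28 ⊕ 0x94 = 0xED.
P'3: 0xA7 ⊕ 0xAC ⊕ 0x90 = 0x9B.
P'4: 0xFA ⊕ 0x67 ⊕ 0xB9 = 0x24.

P'0 = 0xBA, P'1 = 0x2C, P'2 = 0xED, P'3 = 0x9B, P'4 = 0x24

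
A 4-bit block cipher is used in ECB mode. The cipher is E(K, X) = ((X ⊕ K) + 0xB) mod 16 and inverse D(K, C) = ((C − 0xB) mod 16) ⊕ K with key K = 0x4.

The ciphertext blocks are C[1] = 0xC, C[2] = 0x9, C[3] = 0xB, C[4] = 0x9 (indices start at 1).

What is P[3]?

ECB decryption: P_i = D(K, C_i).
P[3]: D(K, 0xB) = 0x4.

P[3] = 0x4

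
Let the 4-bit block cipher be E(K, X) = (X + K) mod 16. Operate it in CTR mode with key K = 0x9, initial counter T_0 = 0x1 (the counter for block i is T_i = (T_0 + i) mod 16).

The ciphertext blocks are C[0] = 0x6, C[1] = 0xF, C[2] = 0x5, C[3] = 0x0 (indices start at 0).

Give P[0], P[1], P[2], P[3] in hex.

CTR decryption: S_i = E(K, T_i) where T_i is the counter for block i; P_i = C_i ⊕ S_i.
P[0]: T = 0x1, S = E(K, T) = 0xA; 0x6 ⊕ 0xA = 0xC.
P[1]: T = 0x2, S = E(K, T) = 0xB; 0xF ⊕ 0xB = 0x4.
P[2]: T = 0x3, S = E(K, T) = 0xC; 0x5 ⊕ 0xC = 0x9.
P[3]: T = 0x4, S = E(K, T) = 0xD; 0x0 ⊕ 0xD = 0xD.

P[0] = 0xC, P[1] = 0x4, P[2] = 0x9, P[3] = 0xD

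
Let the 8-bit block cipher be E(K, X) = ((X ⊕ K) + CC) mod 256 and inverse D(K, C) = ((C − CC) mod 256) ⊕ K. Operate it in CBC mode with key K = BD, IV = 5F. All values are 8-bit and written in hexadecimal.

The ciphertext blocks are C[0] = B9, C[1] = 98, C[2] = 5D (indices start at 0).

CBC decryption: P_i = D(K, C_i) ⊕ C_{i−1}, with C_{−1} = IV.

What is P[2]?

P[2] = B4

P[2]: D(K, 5D) = 2C; 2C ⊕ 98 = B4.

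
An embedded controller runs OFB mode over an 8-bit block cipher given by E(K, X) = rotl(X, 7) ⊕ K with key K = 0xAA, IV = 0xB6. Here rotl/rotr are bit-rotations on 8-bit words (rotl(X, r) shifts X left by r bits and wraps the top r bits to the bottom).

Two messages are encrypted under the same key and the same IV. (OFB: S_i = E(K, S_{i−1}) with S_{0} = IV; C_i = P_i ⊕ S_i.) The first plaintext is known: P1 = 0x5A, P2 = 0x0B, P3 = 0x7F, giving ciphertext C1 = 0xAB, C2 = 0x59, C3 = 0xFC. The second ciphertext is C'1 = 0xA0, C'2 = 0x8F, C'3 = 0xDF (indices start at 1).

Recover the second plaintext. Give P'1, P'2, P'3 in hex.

P'1 = 0x51, P'2 = 0xDD, P'3 = 0x5C

In OFB with a reused IV, both messages share the same keystream S_i, so C_i ⊕ C'_i = P_i ⊕ P'_i and thus P'_i = P_i ⊕ C_i ⊕ C'_i.
P'1: 0x5A ⊕ 0xAB ⊕ 0xA0 = 0x51.
P'2: 0x0B ⊕ 0x59 ⊕ 0x8F = 0xDD.
P'3: 0x7F ⊕ 0xFC ⊕ 0xDF = 0x5C.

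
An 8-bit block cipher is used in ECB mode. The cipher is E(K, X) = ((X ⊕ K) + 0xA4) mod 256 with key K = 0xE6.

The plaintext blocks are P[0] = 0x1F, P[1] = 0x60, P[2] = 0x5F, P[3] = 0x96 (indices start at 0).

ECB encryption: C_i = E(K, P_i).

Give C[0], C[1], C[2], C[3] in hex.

C[0] = 0x9D, C[1] = 0x2A, C[2] = 0x5D, C[3] = 0x14

C[0]: E(K, 0x1F) = 0x9D.
C[1]: E(K, 0x60) = 0x2A.
C[2]: E(K, 0x5F) = 0x5D.
C[3]: E(K, 0x96) = 0x14.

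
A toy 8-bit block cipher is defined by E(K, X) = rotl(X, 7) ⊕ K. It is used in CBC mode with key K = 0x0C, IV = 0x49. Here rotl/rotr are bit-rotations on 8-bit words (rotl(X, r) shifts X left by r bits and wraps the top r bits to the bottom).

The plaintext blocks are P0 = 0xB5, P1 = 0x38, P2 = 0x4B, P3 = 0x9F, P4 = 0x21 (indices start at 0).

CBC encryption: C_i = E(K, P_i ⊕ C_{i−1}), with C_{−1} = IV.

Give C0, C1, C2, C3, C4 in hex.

C0: P0 ⊕ 0x49 = 0xFC; E(K, 0xFC) = 0x72.
C1: P1 ⊕ 0x72 = 0x4A; E(K, 0x4A) = 0x29.
C2: P2 ⊕ 0x29 = 0x62; E(K, 0x62) = 0x3D.
C3: P3 ⊕ 0x3D = 0xA2; E(K, 0xA2) = 0x5D.
C4: P4 ⊕ 0x5D = 0x7C; E(K, 0x7C) = 0x32.

C0 = 0x72, C1 = 0x29, C2 = 0x3D, C3 = 0x5D, C4 = 0x32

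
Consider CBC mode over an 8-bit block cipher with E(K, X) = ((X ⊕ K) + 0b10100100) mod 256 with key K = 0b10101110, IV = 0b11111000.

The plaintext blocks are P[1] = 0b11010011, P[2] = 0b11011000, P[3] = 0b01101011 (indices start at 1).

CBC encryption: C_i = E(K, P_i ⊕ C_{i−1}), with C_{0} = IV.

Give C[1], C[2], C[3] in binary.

C[1] = 0b00101001, C[2] = 0b00000011, C[3] = 0b01101010

C[1]: P[1] ⊕ 0b11111000 = 0b00101011; E(K, 0b00101011) = 0b00101001.
C[2]: P[2] ⊕ 0b00101001 = 0b11110001; E(K, 0b11110001) = 0b00000011.
C[3]: P[3] ⊕ 0b00000011 = 0b01101000; E(K, 0b01101000) = 0b01101010.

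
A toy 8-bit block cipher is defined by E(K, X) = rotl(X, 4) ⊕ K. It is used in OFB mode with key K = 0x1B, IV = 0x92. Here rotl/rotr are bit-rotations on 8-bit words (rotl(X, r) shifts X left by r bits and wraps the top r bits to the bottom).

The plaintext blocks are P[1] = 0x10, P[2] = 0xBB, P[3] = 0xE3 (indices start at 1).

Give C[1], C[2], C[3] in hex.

C[1] = 0x22, C[2] = 0x83, C[3] = 0x7B

OFB encryption: S_i = E(K, S_{i−1}) with S_{0} = IV; C_i = P_i ⊕ S_i.
C[1]: S = E(K, 0x92) = 0x32; 0x10 ⊕ 0x32 = 0x22.
C[2]: S = E(K, 0x32) = 0x38; 0xBB ⊕ 0x38 = 0x83.
C[3]: S = E(K, 0x38) = 0x98; 0xE3 ⊕ 0x98 = 0x7B.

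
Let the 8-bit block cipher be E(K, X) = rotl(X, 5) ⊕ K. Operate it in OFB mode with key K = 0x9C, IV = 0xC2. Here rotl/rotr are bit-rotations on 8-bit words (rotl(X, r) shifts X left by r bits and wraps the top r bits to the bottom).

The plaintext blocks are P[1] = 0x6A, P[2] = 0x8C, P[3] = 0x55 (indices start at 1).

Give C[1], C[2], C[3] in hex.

OFB encryption: S_i = E(K, S_{i−1}) with S_{0} = IV; C_i = P_i ⊕ S_i.
C[1]: S = E(K, 0xC2) = 0xC4; 0x6A ⊕ 0xC4 = 0xAE.
C[2]: S = E(K, 0xC4) = 0x04; 0x8C ⊕ 0x04 = 0x88.
C[3]: S = E(K, 0x04) = 0x1C; 0x55 ⊕ 0x1C = 0x49.

C[1] = 0xAE, C[2] = 0x88, C[3] = 0x49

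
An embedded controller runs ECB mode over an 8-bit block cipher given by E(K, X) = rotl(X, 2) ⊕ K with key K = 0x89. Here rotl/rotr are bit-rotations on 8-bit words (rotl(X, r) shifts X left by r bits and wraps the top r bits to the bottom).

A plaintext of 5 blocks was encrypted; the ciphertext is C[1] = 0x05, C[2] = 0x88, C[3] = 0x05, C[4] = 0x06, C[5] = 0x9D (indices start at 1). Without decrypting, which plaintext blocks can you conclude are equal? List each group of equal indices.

ECB encrypts each block independently with the same key, so equal ciphertext blocks imply equal plaintext blocks.
C[1] = C[3] = 0x05, so P[1] = P[3].

P[1] = P[3]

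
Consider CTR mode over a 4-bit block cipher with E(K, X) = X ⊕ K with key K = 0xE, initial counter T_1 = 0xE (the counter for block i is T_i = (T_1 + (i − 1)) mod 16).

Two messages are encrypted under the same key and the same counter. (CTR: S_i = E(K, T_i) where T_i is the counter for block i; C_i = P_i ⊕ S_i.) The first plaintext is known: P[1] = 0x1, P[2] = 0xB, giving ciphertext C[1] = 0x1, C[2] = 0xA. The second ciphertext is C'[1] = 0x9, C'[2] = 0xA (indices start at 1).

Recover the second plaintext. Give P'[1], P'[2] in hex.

In CTR with a reused counter, both messages share the same keystream S_i, so C_i ⊕ C'_i = P_i ⊕ P'_i and thus P'_i = P_i ⊕ C_i ⊕ C'_i.
P'[1]: 0x1 ⊕ 0x1 ⊕ 0x9 = 0x9.
P'[2]: 0xB ⊕ 0xA ⊕ 0xA = 0xB.

P'[1] = 0x9, P'[2] = 0xB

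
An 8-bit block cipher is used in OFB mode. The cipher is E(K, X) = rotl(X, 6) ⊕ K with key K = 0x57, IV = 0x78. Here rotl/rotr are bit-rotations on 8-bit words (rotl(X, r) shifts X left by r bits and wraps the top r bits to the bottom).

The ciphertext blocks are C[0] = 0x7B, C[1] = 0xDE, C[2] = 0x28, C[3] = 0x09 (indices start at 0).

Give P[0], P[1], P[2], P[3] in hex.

OFB decryption: S_i = E(K, S_{i−1}) with S_{−1} = IV; P_i = C_i ⊕ S_i.
P[0]: S = E(K, 0x78) = 0x49; 0x7B ⊕ 0x49 = 0x32.
P[1]: S = E(K, 0x49) = 0x05; 0xDE ⊕ 0x05 = 0xDB.
P[2]: S = E(K, 0x05) = 0x16; 0x28 ⊕ 0x16 = 0x3E.
P[3]: S = E(K, 0x16) = 0xD2; 0x09 ⊕ 0xD2 = 0xDB.

P[0] = 0x32, P[1] = 0xDB, P[2] = 0x3E, P[3] = 0xDB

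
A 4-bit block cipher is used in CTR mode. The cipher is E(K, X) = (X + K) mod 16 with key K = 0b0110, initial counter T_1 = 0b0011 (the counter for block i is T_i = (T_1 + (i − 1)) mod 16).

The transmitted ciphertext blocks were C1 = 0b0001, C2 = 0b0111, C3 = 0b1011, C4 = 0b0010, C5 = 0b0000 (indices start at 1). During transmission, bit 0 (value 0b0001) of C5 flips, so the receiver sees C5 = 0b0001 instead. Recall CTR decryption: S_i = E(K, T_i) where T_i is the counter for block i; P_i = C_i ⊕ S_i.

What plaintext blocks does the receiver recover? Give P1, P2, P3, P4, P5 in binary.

P1 = 0b1000, P2 = 0b1101, P3 = 0b0000, P4 = 0b1110, P5 = 0b1100

Only C5 changed, to 0b0001. In CTR, a change in C_i flips the same bit in P_i only; the keystream is unaffected. Decrypting the received ciphertext:
P1: T = 0b0011, S = E(K, T) = 0b1001; 0b0001 ⊕ 0b1001 = 0b1000.
P2: T = 0b0100, S = E(K, T) = 0b1010; 0b0111 ⊕ 0b1010 = 0b1101.
P3: T = 0b0101, S = E(K, T) = 0b1011; 0b1011 ⊕ 0b1011 = 0b0000.
P4: T = 0b0110, S = E(K, T) = 0b1100; 0b0010 ⊕ 0b1100 = 0b1110.
P5: T = 0b0111, S = E(K, T) = 0b1101; 0b0001 ⊕ 0b1101 = 0b1100.
Blocks that differ from the original plaintext: P5.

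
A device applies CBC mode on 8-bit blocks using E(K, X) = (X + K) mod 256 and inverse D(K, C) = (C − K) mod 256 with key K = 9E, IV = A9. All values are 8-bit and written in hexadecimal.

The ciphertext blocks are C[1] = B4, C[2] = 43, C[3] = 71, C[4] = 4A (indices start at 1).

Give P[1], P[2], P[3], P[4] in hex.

CBC decryption: P_i = D(K, C_i) ⊕ C_{i−1}, with C_{0} = IV.
P[1]: D(K, B4) = 16; 16 ⊕ A9 = BF.
P[2]: D(K, 43) = A5; A5 ⊕ B4 = 11.
P[3]: D(K, 71) = D3; D3 ⊕ 43 = 90.
P[4]: D(K, 4A) = AC; AC ⊕ 71 = DD.

P[1] = BF, P[2] = 11, P[3] = 90, P[4] = DD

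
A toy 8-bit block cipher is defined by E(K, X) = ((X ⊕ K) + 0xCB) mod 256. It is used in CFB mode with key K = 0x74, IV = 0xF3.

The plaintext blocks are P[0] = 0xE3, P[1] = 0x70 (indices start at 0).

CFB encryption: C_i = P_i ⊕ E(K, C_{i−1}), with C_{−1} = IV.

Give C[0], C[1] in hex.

C[0] = 0xB1, C[1] = 0xE0

C[0]: E(K, 0xF3) = 0x52; 0xE3 ⊕ 0x52 = 0xB1.
C[1]: E(K, 0xB1) = 0x90; 0x70 ⊕ 0x90 = 0xE0.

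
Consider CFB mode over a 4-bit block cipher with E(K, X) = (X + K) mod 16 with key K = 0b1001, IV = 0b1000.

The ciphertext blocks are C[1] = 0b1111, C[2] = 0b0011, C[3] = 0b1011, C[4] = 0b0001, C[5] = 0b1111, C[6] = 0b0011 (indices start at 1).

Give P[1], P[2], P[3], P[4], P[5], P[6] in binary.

CFB decryption: P_i = C_i ⊕ E(K, C_{i−1}), with C_{0} = IV.
P[1]: E(K, 0b1000) = 0b0001; 0b1111 ⊕ 0b0001 = 0b1110.
P[2]: E(K, 0b1111) = 0b1000; 0b0011 ⊕ 0b1000 = 0b1011.
P[3]: E(K, 0b0011) = 0b1100; 0b1011 ⊕ 0b1100 = 0b0111.
P[4]: E(K, 0b1011) = 0b0100; 0b0001 ⊕ 0b0100 = 0b0101.
P[5]: E(K, 0b0001) = 0b1010; 0b1111 ⊕ 0b1010 = 0b0101.
P[6]: E(K, 0b1111) = 0b1000; 0b0011 ⊕ 0b1000 = 0b1011.

P[1] = 0b1110, P[2] = 0b1011, P[3] = 0b0111, P[4] = 0b0101, P[5] = 0b0101, P[6] = 0b1011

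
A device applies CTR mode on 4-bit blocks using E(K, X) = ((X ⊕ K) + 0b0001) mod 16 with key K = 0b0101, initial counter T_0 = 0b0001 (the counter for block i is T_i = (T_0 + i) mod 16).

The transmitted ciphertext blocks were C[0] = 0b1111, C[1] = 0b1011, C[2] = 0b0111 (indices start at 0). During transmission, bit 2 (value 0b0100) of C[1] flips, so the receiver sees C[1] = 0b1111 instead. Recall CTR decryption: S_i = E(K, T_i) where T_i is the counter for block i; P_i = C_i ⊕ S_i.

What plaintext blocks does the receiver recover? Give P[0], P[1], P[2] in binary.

Only C[1] changed, to 0b1111. In CTR, a change in C_i flips the same bit in P_i only; the keystream is unaffected. Decrypting the received ciphertext:
P[0]: T = 0b0001, S = E(K, T) = 0b0101; 0b1111 ⊕ 0b0101 = 0b1010.
P[1]: T = 0b0010, S = E(K, T) = 0b1000; 0b1111 ⊕ 0b1000 = 0b0111.
P[2]: T = 0b0011, S = E(K, T) = 0b0111; 0b0111 ⊕ 0b0111 = 0b0000.
Blocks that differ from the original plaintext: P[1].

P[0] = 0b1010, P[1] = 0b0111, P[2] = 0b0000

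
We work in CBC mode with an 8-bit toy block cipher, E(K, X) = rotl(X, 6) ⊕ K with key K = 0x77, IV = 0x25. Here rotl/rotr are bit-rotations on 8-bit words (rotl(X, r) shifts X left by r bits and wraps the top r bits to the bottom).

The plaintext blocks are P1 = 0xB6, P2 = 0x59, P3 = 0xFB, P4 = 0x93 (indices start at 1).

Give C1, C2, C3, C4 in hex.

C1 = 0x93, C2 = 0xC5, C3 = 0xF8, C4 = 0xAD

CBC encryption: C_i = E(K, P_i ⊕ C_{i−1}), with C_{0} = IV.
C1: P1 ⊕ 0x25 = 0x93; E(K, 0x93) = 0x93.
C2: P2 ⊕ 0x93 = 0xCA; E(K, 0xCA) = 0xC5.
C3: P3 ⊕ 0xC5 = 0x3E; E(K, 0x3E) = 0xF8.
C4: P4 ⊕ 0xF8 = 0x6B; E(K, 0x6B) = 0xAD.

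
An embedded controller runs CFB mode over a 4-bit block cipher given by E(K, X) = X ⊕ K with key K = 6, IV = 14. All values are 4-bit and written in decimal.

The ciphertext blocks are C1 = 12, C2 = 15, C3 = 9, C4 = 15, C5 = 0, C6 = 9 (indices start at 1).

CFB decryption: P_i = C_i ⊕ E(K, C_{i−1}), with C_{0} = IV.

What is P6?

P6 = 15

P6: E(K, 0) = 6; 9 ⊕ 6 = 15.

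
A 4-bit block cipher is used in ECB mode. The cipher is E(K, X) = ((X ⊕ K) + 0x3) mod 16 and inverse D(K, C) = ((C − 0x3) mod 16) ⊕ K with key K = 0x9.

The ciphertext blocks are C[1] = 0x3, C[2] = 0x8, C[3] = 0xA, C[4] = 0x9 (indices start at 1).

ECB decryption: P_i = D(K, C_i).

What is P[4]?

P[4] = 0xF

P[4]: D(K, 0x9) = 0xF.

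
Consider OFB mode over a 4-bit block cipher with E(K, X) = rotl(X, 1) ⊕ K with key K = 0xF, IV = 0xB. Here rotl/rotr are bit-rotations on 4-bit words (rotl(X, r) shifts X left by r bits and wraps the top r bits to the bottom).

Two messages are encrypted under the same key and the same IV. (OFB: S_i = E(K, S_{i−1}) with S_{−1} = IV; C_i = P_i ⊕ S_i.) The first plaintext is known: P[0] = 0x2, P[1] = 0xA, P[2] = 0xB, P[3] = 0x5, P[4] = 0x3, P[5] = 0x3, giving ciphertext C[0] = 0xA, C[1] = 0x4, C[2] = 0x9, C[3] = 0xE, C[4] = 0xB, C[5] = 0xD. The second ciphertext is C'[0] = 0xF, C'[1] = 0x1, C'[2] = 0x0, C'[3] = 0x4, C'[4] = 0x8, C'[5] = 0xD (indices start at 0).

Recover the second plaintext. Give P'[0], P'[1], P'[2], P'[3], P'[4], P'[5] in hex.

In OFB with a reused IV, both messages share the same keystream S_i, so C_i ⊕ C'_i = P_i ⊕ P'_i and thus P'_i = P_i ⊕ C_i ⊕ C'_i.
P'[0]: 0x2 ⊕ 0xA ⊕ 0xF = 0x7.
P'[1]: 0xA ⊕ 0x4 ⊕ 0x1 = 0xF.
P'[2]: 0xB ⊕ 0x9 ⊕ 0x0 = 0x2.
P'[3]: 0x5 ⊕ 0xE ⊕ 0x4 = 0xF.
P'[4]: 0x3 ⊕ 0xB ⊕ 0x8 = 0x0.
P'[5]: 0x3 ⊕ 0xD ⊕ 0xD = 0x3.

P'[0] = 0x7, P'[1] = 0xF, P'[2] = 0x2, P'[3] = 0xF, P'[4] = 0x0, P'[5] = 0x3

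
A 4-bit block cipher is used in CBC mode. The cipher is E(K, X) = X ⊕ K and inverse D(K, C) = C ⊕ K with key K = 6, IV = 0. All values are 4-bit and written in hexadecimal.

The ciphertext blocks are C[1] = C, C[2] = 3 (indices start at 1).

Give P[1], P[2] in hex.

CBC decryption: P_i = D(K, C_i) ⊕ C_{i−1}, with C_{0} = IV.
P[1]: D(K, C) = A; A ⊕ 0 = A.
P[2]: D(K, 3) = 5; 5 ⊕ C = 9.

P[1] = A, P[2] = 9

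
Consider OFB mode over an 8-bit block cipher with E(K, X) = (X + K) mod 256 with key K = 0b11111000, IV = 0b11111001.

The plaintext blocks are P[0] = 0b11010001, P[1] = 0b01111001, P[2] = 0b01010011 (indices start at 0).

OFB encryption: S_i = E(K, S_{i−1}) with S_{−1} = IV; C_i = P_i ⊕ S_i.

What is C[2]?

C[2] = 0b10110010

C[0]: S = E(K, 0b11111001) = 0b11110001; 0b11010001 ⊕ 0b11110001 = 0b00100000.
C[1]: S = E(K, 0b11110001) = 0b11101001; 0b01111001 ⊕ 0b11101001 = 0b10010000.
C[2]: S = E(K, 0b11101001) = 0b11100001; 0b01010011 ⊕ 0b11100001 = 0b10110010.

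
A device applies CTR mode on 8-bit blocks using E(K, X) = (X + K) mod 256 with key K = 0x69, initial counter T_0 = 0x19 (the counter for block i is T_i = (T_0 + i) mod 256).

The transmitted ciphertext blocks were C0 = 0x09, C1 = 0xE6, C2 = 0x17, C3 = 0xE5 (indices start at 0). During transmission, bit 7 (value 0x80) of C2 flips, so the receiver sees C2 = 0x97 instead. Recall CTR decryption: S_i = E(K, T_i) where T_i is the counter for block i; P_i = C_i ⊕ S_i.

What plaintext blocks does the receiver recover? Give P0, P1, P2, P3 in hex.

P0 = 0x8B, P1 = 0x65, P2 = 0x13, P3 = 0x60

Only C2 changed, to 0x97. In CTR, a change in C_i flips the same bit in P_i only; the keystream is unaffected. Decrypting the received ciphertext:
P0: T = 0x19, S = E(K, T) = 0x82; 0x09 ⊕ 0x82 = 0x8B.
P1: T = 0x1A, S = E(K, T) = 0x83; 0xE6 ⊕ 0x83 = 0x65.
P2: T = 0x1B, S = E(K, T) = 0x84; 0x97 ⊕ 0x84 = 0x13.
P3: T = 0x1C, S = E(K, T) = 0x85; 0xE5 ⊕ 0x85 = 0x60.
Blocks that differ from the original plaintext: P2.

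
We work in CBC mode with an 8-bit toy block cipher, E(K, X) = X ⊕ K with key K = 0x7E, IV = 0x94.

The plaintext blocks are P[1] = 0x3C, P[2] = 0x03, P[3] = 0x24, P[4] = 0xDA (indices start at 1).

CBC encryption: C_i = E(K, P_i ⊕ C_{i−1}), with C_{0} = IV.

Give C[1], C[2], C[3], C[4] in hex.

C[1]: P[1] ⊕ 0x94 = 0xA8; E(K, 0xA8) = 0xD6.
C[2]: P[2] ⊕ 0xD6 = 0xD5; E(K, 0xD5) = 0xAB.
C[3]: P[3] ⊕ 0xAB = 0x8F; E(K, 0x8F) = 0xF1.
C[4]: P[4] ⊕ 0xF1 = 0x2B; E(K, 0x2B) = 0x55.

C[1] = 0xD6, C[2] = 0xAB, C[3] = 0xF1, C[4] = 0x55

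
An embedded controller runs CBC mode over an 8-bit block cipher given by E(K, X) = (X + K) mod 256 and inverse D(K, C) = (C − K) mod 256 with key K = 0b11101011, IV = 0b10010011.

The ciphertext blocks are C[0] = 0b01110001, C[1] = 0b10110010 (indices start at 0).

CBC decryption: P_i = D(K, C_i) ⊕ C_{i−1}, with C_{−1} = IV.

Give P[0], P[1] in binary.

P[0] = 0b00010101, P[1] = 0b10110110

P[0]: D(K, 0b01110001) = 0b10000110; 0b10000110 ⊕ 0b10010011 = 0b00010101.
P[1]: D(K, 0b10110010) = 0b11000111; 0b11000111 ⊕ 0b01110001 = 0b10110110.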